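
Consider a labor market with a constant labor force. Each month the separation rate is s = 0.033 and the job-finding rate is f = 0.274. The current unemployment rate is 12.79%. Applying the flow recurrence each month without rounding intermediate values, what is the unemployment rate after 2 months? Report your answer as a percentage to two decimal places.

With a fixed labor force, u_{t+1} = u_t + s·(1−u_t) − f·u_t = u_t·(1−s−f) + s.
Here 1−s−f = 0.693 and s = 0.033.
u_1 = 0.127900 × 0.693 + 0.033 = 0.121635.
u_2 = 0.121635 × 0.693 + 0.033 = 0.117293.

Unemployment rate after two months ≈ 11.73%.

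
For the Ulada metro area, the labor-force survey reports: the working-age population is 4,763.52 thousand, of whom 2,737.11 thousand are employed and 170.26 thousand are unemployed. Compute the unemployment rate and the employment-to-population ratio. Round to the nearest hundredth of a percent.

Labor force = employed + unemployed = 2,737.11 + 170.26 = 2,907.37 thousand.
Unemployment rate = 170.26 / 2,907.37 = 5.86%.
Employment-population ratio = 2,737.11 / 4,763.52 = 57.46%.

Unemployment rate ≈ 5.86%; employment-population ratio ≈ 57.46%.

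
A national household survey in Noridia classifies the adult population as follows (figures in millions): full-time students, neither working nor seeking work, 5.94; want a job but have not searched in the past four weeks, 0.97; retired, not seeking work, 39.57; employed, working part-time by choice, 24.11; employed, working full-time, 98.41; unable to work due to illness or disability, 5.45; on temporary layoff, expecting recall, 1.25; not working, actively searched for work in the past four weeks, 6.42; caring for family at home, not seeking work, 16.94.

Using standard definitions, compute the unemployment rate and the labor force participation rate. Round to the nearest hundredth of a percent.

Employed = 24.11 + 98.41 = 122.52 million.
Unemployed = 1.25 + 6.42 = 7.67 million (jobless and actively searching, or on temporary layoff).
Labor force = 122.52 + 7.67 = 130.19 million.
Not in labor force = 5.94 + 0.97 + 39.57 + 5.45 + 16.94 = 68.87 million (those not working and not actively searching are outside the labor force — including those who want a job but have given up searching).
Civilian working-age population = 130.19 + 68.87 = 199.06 million.
Unemployment rate = 7.67 / 130.19 = 5.89%.
Labor force participation rate = 130.19 / 199.06 = 65.40%.

Unemployment rate ≈ 5.89%; labor force participation rate ≈ 65.40%.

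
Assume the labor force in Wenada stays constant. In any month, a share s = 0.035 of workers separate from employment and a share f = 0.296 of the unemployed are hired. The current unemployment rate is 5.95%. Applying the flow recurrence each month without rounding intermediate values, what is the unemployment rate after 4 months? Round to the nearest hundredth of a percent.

Unemployment rate after four months ≈ 9.65%.

With a fixed labor force, u_{t+1} = u_t + s·(1−u_t) − f·u_t = u_t·(1−s−f) + s.
Here 1−s−f = 0.669 and s = 0.035.
u_1 = 0.059500 × 0.669 + 0.035 = 0.074805.
u_2 = 0.074805 × 0.669 + 0.035 = 0.085045.
u_3 = 0.085045 × 0.669 + 0.035 = 0.091895.
u_4 = 0.091895 × 0.669 + 0.035 = 0.096478.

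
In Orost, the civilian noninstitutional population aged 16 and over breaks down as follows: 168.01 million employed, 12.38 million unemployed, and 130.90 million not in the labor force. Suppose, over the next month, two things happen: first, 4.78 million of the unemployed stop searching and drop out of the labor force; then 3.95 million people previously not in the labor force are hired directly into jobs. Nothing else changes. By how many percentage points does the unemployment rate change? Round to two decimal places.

The unemployment rate changes by −2.63 percentage points.

Initially, labor force = 168.01 + 12.38 = 180.39 million, so u = 12.38/180.39 = 6.86%.
After the first change, unemployed and labor force both fall by 4.78 → E = 168.01, U = 7.60, labor force = 175.61 million.
After the second change, employed and labor force both rise by 3.95; unemployed unchanged → E = 171.96, U = 7.60, labor force = 179.56 million.
New unemployment rate = 7.60 / 179.56 = 4.23%.
Change = 4.23% − 6.86% = −2.63 percentage points.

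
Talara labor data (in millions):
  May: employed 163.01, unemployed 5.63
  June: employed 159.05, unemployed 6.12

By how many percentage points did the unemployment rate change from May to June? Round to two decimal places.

The unemployment rate changed by +0.37 percentage points.

May: labor force = 163.01 + 5.63 = 168.64; u = 5.63/168.64 = 3.34%.
June: labor force = 159.05 + 6.12 = 165.17; u = 6.12/165.17 = 3.71%.
Change = 3.71% − 3.34% = +0.37 pp.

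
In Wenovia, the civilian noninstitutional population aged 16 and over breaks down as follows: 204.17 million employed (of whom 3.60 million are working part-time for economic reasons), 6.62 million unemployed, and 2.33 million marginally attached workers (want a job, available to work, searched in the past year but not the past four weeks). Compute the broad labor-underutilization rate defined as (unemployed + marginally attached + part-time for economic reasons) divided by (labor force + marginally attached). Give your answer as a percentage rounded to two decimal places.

Broad underutilization rate ≈ 5.89%.

Labor force = 204.17 + 6.62 = 210.79 million.
Numerator = 6.62 + 2.33 + 3.60 = 12.55 million.
Denominator = 210.79 + 2.33 = 213.12 million.
Broad rate = 12.55 / 213.12 = 5.89%.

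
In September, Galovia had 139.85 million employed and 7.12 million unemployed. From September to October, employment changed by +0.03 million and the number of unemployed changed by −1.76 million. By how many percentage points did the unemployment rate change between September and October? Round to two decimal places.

September: labor force = 139.85 + 7.12 = 146.97; u = 7.12/146.97 = 4.84%.
October: labor force = 139.88 + 5.36 = 145.24; u = 5.36/145.24 = 3.69%.
Change = 3.69% − 4.84% = −1.15 pp.

The unemployment rate changed by −1.15 percentage points.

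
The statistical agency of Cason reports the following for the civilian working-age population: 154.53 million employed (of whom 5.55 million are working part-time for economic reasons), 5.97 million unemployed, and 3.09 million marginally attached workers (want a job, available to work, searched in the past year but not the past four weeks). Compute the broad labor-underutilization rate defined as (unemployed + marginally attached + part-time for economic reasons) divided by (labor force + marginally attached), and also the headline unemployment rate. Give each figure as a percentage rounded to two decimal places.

Labor force = 154.53 + 5.97 = 160.50 million.
Numerator = 5.97 + 3.09 + 5.55 = 14.61 million.
Denominator = 160.50 + 3.09 = 163.59 million.
Broad rate = 14.61 / 163.59 = 8.93%.
Headline unemployment rate = 5.97 / 160.50 = 3.72%.

Broad underutilization rate ≈ 8.93%; headline unemployment rate ≈ 3.72%.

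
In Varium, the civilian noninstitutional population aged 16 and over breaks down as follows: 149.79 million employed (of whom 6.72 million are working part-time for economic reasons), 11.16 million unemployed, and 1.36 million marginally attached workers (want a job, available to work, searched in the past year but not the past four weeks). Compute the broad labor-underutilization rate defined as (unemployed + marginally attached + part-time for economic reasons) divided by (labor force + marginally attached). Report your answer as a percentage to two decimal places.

Labor force = 149.79 + 11.16 = 160.95 million.
Numerator = 11.16 + 1.36 + 6.72 = 19.24 million.
Denominator = 160.95 + 1.36 = 162.31 million.
Broad rate = 19.24 / 162.31 = 11.85%.

Broad underutilization rate ≈ 11.85%.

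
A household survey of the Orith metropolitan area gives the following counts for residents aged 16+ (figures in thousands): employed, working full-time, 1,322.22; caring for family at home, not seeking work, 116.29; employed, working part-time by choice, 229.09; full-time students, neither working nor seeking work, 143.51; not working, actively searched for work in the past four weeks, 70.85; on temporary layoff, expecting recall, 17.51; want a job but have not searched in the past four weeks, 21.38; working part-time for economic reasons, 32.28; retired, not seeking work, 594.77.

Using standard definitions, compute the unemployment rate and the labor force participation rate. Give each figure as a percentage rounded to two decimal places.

Employed = 1,322.22 + 229.09 + 32.28 = 1,583.59 thousand (anyone who worked, including part-time for economic reasons, counts as employed).
Unemployed = 70.85 + 17.51 = 88.36 thousand (jobless and actively searching, or on temporary layoff).
Labor force = 1,583.59 + 88.36 = 1,671.95 thousand.
Not in labor force = 116.29 + 143.51 + 21.38 + 594.77 = 875.95 thousand (those not working and not actively searching are outside the labor force — including those who want a job but have given up searching).
Civilian working-age population = 1,671.95 + 875.95 = 2,547.90 thousand.
Unemployment rate = 88.36 / 1,671.95 = 5.28%.
Labor force participation rate = 1,671.95 / 2,547.90 = 65.62%.

Unemployment rate ≈ 5.28%; labor force participation rate ≈ 65.62%.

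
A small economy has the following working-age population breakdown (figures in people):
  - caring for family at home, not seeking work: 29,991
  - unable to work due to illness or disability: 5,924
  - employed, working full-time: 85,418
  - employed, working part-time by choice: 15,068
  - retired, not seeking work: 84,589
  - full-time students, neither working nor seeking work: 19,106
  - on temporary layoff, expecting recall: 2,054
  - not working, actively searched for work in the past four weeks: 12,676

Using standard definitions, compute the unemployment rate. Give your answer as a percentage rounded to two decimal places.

Employed = 85,418 + 15,068 = 100,486.
Unemployed = 2,054 + 12,676 = 14,730 (jobless and actively searching, or on temporary layoff).
Labor force = 100,486 + 14,730 = 115,216.
Unemployment rate = 14,730 / 115,216 = 12.78%.

Unemployment rate ≈ 12.78%.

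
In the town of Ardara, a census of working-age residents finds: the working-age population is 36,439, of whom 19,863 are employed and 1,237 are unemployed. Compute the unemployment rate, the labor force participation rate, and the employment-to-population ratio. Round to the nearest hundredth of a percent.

Unemployment rate ≈ 5.86%; labor force participation rate ≈ 57.90%; employment-population ratio ≈ 54.51%.

Labor force = employed + unemployed = 19,863 + 1,237 = 21,100.
Unemployment rate = 1,237 / 21,100 = 5.86%.
Labor force participation rate = 21,100 / 36,439 = 57.90%.
Employment-population ratio = 19,863 / 36,439 = 54.51%.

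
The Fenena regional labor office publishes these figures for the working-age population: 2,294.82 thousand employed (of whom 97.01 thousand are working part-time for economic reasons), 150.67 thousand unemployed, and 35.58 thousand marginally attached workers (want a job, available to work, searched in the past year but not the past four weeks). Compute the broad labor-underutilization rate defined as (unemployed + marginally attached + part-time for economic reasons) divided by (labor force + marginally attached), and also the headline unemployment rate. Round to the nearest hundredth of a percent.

Labor force = 2,294.82 + 150.67 = 2,445.49 thousand.
Numerator = 150.67 + 35.58 + 97.01 = 283.26 thousand.
Denominator = 2,445.49 + 35.58 = 2,481.07 thousand.
Broad rate = 283.26 / 2,481.07 = 11.42%.
Headline unemployment rate = 150.67 / 2,445.49 = 6.16%.

Broad underutilization rate ≈ 11.42%; headline unemployment rate ≈ 6.16%.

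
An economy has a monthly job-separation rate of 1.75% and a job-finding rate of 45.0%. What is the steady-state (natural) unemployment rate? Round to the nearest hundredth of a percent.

At steady state the flows balance: s·E = f·U, so U/(E+U) = s/(s+f).
u* = 1.75 / (1.75 + 45.0) = 1.75 / 46.75 = 3.74%.

Steady-state unemployment rate ≈ 3.74%.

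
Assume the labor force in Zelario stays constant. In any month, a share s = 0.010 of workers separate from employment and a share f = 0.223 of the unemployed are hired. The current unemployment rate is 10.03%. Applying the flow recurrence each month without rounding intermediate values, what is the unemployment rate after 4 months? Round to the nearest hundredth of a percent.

With a fixed labor force, u_{t+1} = u_t + s·(1−u_t) − f·u_t = u_t·(1−s−f) + s.
Here 1−s−f = 0.767 and s = 0.010.
u_1 = 0.100300 × 0.767 + 0.010 = 0.086930.
u_2 = 0.086930 × 0.767 + 0.010 = 0.076675.
u_3 = 0.076675 × 0.767 + 0.010 = 0.068810.
u_4 = 0.068810 × 0.767 + 0.010 = 0.062777.

Unemployment rate after four months ≈ 6.28%.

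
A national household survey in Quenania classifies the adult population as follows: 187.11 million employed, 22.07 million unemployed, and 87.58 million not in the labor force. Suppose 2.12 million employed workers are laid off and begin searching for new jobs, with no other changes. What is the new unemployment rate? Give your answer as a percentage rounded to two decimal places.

New unemployment rate ≈ 11.56%.

Initially, labor force = 187.11 + 22.07 = 209.18 million, so u = 22.07/209.18 = 10.55%.
After the change, employed falls and unemployed rises by 2.12; labor force unchanged → E = 184.99, U = 24.19, labor force = 209.18 million.
New unemployment rate = 24.19 / 209.18 = 11.56%.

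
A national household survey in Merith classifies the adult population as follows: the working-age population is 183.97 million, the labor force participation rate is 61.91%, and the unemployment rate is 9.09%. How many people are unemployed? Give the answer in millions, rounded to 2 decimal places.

About 10.35 million are unemployed.

Labor force = 0.6191 × 183.97 = 113.90 million.
Unemployed = 0.0909 × 113.90 ≈ 10.35 million.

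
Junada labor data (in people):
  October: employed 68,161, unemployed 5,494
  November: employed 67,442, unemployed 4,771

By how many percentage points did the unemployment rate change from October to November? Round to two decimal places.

October: labor force = 68,161 + 5,494 = 73,655; u = 5,494/73,655 = 7.46%.
November: labor force = 67,442 + 4,771 = 72,213; u = 4,771/72,213 = 6.61%.
Change = 6.61% − 7.46% = −0.85 pp.

The unemployment rate changed by −0.85 percentage points.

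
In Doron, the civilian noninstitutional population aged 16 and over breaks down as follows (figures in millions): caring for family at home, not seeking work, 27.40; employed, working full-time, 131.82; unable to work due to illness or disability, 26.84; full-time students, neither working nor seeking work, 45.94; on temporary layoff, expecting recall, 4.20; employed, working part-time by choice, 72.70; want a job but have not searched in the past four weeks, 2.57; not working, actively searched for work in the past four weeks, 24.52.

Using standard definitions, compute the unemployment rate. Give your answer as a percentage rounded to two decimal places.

Unemployment rate ≈ 12.31%.

Employed = 131.82 + 72.70 = 204.52 million.
Unemployed = 4.20 + 24.52 = 28.72 million (jobless and actively searching, or on temporary layoff).
Labor force = 204.52 + 28.72 = 233.24 million.
Unemployment rate = 28.72 / 233.24 = 12.31%.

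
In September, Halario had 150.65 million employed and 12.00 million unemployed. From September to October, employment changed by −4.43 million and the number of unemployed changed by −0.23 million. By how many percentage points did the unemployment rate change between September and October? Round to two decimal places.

The unemployment rate changed by +0.07 percentage points.

September: labor force = 150.65 + 12.00 = 162.65; u = 12.00/162.65 = 7.38%.
October: labor force = 146.22 + 11.77 = 157.99; u = 11.77/157.99 = 7.45%.
Change = 7.45% − 7.38% = +0.07 pp.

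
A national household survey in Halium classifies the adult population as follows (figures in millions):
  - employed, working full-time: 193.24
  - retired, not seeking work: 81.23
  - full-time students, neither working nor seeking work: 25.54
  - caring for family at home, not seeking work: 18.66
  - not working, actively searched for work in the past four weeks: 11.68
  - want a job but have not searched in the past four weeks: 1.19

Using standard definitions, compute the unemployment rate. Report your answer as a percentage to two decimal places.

Employed = 193.24 million.
Unemployed = 11.68 million.
Labor force = 193.24 + 11.68 = 204.92 million.
Unemployment rate = 11.68 / 204.92 = 5.70%.

Unemployment rate ≈ 5.70%.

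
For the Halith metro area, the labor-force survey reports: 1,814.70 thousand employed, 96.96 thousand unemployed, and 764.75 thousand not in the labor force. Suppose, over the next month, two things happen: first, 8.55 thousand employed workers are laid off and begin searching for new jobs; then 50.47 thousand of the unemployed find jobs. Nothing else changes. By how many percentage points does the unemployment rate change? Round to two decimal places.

Initially, labor force = 1,814.70 + 96.96 = 1,911.66 thousand, so u = 96.96/1,911.66 = 5.07%.
After the first change, employed falls and unemployed rises by 8.55; labor force unchanged → E = 1,806.15, U = 105.51, labor force = 1,911.66 thousand.
After the second change, unemployed falls and employed rises by 50.47; labor force unchanged → E = 1,856.62, U = 55.04, labor force = 1,911.66 thousand.
New unemployment rate = 55.04 / 1,911.66 = 2.88%.
Change = 2.88% − 5.07% = −2.19 percentage points.

The unemployment rate changes by −2.19 percentage points.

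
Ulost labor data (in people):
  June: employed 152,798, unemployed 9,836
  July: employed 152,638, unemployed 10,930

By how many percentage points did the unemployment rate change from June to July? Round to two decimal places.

The unemployment rate changed by +0.63 percentage points.

June: labor force = 152,798 + 9,836 = 162,634; u = 9,836/162,634 = 6.05%.
July: labor force = 152,638 + 10,930 = 163,568; u = 10,930/163,568 = 6.68%.
Change = 6.68% − 6.05% = +0.63 pp.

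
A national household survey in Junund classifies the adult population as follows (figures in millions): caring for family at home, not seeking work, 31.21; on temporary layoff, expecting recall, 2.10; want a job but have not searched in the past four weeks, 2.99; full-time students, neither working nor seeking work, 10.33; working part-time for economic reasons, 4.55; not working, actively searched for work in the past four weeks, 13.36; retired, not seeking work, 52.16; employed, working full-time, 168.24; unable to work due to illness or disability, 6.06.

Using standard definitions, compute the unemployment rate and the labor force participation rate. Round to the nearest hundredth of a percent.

Employed = 4.55 + 168.24 = 172.79 million (anyone who worked, including part-time for economic reasons, counts as employed).
Unemployed = 2.10 + 13.36 = 15.46 million (jobless and actively searching, or on temporary layoff).
Labor force = 172.79 + 15.46 = 188.25 million.
Not in labor force = 31.21 + 2.99 + 10.33 + 52.16 + 6.06 = 102.75 million (those not working and not actively searching are outside the labor force — including those who want a job but have given up searching).
Civilian working-age population = 188.25 + 102.75 = 291.00 million.
Unemployment rate = 15.46 / 188.25 = 8.21%.
Labor force participation rate = 188.25 / 291.00 = 64.69%.

Unemployment rate ≈ 8.21%; labor force participation rate ≈ 64.69%.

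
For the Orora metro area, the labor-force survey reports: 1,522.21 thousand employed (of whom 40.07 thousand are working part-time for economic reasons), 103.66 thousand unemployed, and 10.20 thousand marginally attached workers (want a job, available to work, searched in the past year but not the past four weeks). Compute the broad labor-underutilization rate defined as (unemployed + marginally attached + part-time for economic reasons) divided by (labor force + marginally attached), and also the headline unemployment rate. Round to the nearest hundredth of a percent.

Labor force = 1,522.21 + 103.66 = 1,625.87 thousand.
Numerator = 103.66 + 10.20 + 40.07 = 153.93 thousand.
Denominator = 1,625.87 + 10.20 = 1,636.07 thousand.
Broad rate = 153.93 / 1,636.07 = 9.41%.
Headline unemployment rate = 103.66 / 1,625.87 = 6.38%.

Broad underutilization rate ≈ 9.41%; headline unemployment rate ≈ 6.38%.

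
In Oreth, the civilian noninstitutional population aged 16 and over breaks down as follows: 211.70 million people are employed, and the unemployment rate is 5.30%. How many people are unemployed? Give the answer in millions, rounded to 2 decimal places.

About 11.85 million are unemployed.

Let U be the number unemployed. The labor force is E + U, and U/(E+U) = 0.0530.
So U = 0.0530 × 211.70 / (1 − 0.0530) = 11.2201 / 0.9470 ≈ 11.85 million.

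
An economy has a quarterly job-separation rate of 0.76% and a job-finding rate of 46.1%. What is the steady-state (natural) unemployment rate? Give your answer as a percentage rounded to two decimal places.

At steady state the flows balance: s·E = f·U, so U/(E+U) = s/(s+f).
u* = 0.76 / (0.76 + 46.1) = 0.76 / 46.86 = 1.62%.

Steady-state unemployment rate ≈ 1.62%.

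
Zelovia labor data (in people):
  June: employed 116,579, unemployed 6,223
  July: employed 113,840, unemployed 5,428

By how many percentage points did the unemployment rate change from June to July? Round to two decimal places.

The unemployment rate changed by −0.52 percentage points.

June: labor force = 116,579 + 6,223 = 122,802; u = 6,223/122,802 = 5.07%.
July: labor force = 113,840 + 5,428 = 119,268; u = 5,428/119,268 = 4.55%.
Change = 4.55% − 5.07% = −0.52 pp.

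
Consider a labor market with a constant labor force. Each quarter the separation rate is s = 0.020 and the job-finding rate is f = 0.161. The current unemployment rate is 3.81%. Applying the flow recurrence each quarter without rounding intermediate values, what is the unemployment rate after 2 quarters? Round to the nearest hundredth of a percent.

Unemployment rate after two quarters ≈ 6.19%.

With a fixed labor force, u_{t+1} = u_t + s·(1−u_t) − f·u_t = u_t·(1−s−f) + s.
Here 1−s−f = 0.819 and s = 0.020.
u_1 = 0.038100 × 0.819 + 0.020 = 0.051204.
u_2 = 0.051204 × 0.819 + 0.020 = 0.061936.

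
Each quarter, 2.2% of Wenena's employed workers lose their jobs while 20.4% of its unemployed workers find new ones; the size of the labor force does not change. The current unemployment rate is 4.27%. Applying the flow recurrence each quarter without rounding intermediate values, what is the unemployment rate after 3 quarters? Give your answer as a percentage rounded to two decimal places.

With a fixed labor force, u_{t+1} = u_t + s·(1−u_t) − f·u_t = u_t·(1−s−f) + s.
Here 1−s−f = 0.774 and s = 0.022.
u_1 = 0.042700 × 0.774 + 0.022 = 0.055050.
u_2 = 0.055050 × 0.774 + 0.022 = 0.064609.
u_3 = 0.064609 × 0.774 + 0.022 = 0.072007.

Unemployment rate after three quarters ≈ 7.20%.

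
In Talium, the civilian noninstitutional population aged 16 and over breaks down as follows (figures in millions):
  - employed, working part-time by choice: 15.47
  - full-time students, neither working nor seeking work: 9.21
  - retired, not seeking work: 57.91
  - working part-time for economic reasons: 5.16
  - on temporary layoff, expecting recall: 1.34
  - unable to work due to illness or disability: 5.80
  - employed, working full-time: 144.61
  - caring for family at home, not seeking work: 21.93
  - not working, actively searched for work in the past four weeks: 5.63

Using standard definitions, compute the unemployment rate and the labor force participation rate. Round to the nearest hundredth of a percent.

Employed = 15.47 + 5.16 + 144.61 = 165.24 million (anyone who worked, including part-time for economic reasons, counts as employed).
Unemployed = 1.34 + 5.63 = 6.97 million (jobless and actively searching, or on temporary layoff).
Labor force = 165.24 + 6.97 = 172.21 million.
Not in labor force = 9.21 + 57.91 + 5.80 + 21.93 = 94.85 million (those not working and not actively searching are outside the labor force).
Civilian working-age population = 172.21 + 94.85 = 267.06 million.
Unemployment rate = 6.97 / 172.21 = 4.05%.
Labor force participation rate = 172.21 / 267.06 = 64.48%.

Unemployment rate ≈ 4.05%; labor force participation rate ≈ 64.48%.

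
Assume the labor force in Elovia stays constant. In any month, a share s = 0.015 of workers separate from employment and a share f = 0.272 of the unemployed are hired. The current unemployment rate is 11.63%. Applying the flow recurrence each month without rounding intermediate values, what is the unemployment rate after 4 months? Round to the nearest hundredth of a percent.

Unemployment rate after four months ≈ 6.88%.

With a fixed labor force, u_{t+1} = u_t + s·(1−u_t) − f·u_t = u_t·(1−s−f) + s.
Here 1−s−f = 0.713 and s = 0.015.
u_1 = 0.116300 × 0.713 + 0.015 = 0.097922.
u_2 = 0.097922 × 0.713 + 0.015 = 0.084818.
u_3 = 0.084818 × 0.713 + 0.015 = 0.075475.
u_4 = 0.075475 × 0.713 + 0.015 = 0.068814.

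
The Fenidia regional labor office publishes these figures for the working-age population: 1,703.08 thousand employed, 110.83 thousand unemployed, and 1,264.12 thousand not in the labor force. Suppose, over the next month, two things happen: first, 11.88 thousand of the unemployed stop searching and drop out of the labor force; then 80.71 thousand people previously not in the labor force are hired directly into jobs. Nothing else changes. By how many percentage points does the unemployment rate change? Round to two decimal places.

The unemployment rate changes by −0.85 percentage points.

Initially, labor force = 1,703.08 + 110.83 = 1,813.91 thousand, so u = 110.83/1,813.91 = 6.11%.
After the first change, unemployed and labor force both fall by 11.88 → E = 1,703.08, U = 98.95, labor force = 1,802.03 thousand.
After the second change, employed and labor force both rise by 80.71; unemployed unchanged → E = 1,783.79, U = 98.95, labor force = 1,882.74 thousand.
New unemployment rate = 98.95 / 1,882.74 = 5.26%.
Change = 5.26% − 6.11% = −0.85 percentage points.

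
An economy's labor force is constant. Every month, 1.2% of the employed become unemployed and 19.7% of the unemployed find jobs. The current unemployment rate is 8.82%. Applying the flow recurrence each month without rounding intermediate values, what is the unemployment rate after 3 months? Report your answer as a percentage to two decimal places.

With a fixed labor force, u_{t+1} = u_t + s·(1−u_t) − f·u_t = u_t·(1−s−f) + s.
Here 1−s−f = 0.791 and s = 0.012.
u_1 = 0.088200 × 0.791 + 0.012 = 0.081766.
u_2 = 0.081766 × 0.791 + 0.012 = 0.076677.
u_3 = 0.076677 × 0.791 + 0.012 = 0.072652.

Unemployment rate after three months ≈ 7.27%.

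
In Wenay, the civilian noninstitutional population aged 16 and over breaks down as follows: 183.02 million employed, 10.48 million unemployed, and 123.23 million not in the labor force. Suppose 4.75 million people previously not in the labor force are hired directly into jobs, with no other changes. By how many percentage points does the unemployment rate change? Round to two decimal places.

The unemployment rate changes by −0.13 percentage points.

Initially, labor force = 183.02 + 10.48 = 193.50 million, so u = 10.48/193.50 = 5.42%.
After the change, employed and labor force both rise by 4.75; unemployed unchanged → E = 187.77, U = 10.48, labor force = 198.25 million.
New unemployment rate = 10.48 / 198.25 = 5.29%.
Change = 5.29% − 5.42% = −0.13 percentage points.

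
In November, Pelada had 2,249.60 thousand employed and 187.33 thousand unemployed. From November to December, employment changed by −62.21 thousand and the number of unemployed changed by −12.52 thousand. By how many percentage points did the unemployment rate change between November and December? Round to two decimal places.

The unemployment rate changed by −0.29 percentage points.

November: labor force = 2,249.60 + 187.33 = 2,436.93; u = 187.33/2,436.93 = 7.69%.
December: labor force = 2,187.39 + 174.81 = 2,362.20; u = 174.81/2,362.20 = 7.40%.
Change = 7.40% − 7.69% = −0.29 pp.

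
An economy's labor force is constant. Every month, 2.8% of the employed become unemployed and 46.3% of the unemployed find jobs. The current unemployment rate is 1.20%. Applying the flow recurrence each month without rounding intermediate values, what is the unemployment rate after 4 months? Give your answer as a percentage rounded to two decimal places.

With a fixed labor force, u_{t+1} = u_t + s·(1−u_t) − f·u_t = u_t·(1−s−f) + s.
Here 1−s−f = 0.509 and s = 0.028.
u_1 = 0.012000 × 0.509 + 0.028 = 0.034108.
u_2 = 0.034108 × 0.509 + 0.028 = 0.045361.
u_3 = 0.045361 × 0.509 + 0.028 = 0.051089.
u_4 = 0.051089 × 0.509 + 0.028 = 0.054004.

Unemployment rate after four months ≈ 5.40%.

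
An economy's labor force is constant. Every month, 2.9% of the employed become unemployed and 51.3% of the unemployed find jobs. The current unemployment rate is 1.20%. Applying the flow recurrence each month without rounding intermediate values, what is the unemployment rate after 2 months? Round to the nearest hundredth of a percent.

With a fixed labor force, u_{t+1} = u_t + s·(1−u_t) − f·u_t = u_t·(1−s−f) + s.
Here 1−s−f = 0.458 and s = 0.029.
u_1 = 0.012000 × 0.458 + 0.029 = 0.034496.
u_2 = 0.034496 × 0.458 + 0.029 = 0.044799.

Unemployment rate after two months ≈ 4.48%.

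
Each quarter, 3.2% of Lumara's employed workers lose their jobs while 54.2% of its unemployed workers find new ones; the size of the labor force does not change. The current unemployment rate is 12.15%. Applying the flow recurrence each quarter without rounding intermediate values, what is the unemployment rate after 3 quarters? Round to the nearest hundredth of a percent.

With a fixed labor force, u_{t+1} = u_t + s·(1−u_t) − f·u_t = u_t·(1−s−f) + s.
Here 1−s−f = 0.426 and s = 0.032.
u_1 = 0.121500 × 0.426 + 0.032 = 0.083759.
u_2 = 0.083759 × 0.426 + 0.032 = 0.067681.
u_3 = 0.067681 × 0.426 + 0.032 = 0.060832.

Unemployment rate after three quarters ≈ 6.08%.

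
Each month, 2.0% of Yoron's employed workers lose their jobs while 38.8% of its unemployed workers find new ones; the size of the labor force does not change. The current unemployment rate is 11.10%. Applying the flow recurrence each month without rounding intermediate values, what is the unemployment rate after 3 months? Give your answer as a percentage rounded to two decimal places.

With a fixed labor force, u_{t+1} = u_t + s·(1−u_t) − f·u_t = u_t·(1−s−f) + s.
Here 1−s−f = 0.592 and s = 0.020.
u_1 = 0.111000 × 0.592 + 0.020 = 0.085712.
u_2 = 0.085712 × 0.592 + 0.020 = 0.070742.
u_3 = 0.070742 × 0.592 + 0.020 = 0.061879.

Unemployment rate after three months ≈ 6.19%.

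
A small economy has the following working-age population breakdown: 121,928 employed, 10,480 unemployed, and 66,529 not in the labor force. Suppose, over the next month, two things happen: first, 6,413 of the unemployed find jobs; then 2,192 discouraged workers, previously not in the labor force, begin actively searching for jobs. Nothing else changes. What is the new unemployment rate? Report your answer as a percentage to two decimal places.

Initially, labor force = 121,928 + 10,480 = 132,408, so u = 10,480/132,408 = 7.91%.
After the first change, unemployed falls and employed rises by 6,413; labor force unchanged → E = 128,341, U = 4,067, labor force = 132,408.
After the second change, unemployed and labor force both rise by 2,192 → E = 128,341, U = 6,259, labor force = 134,600.
New unemployment rate = 6,259 / 134,600 = 4.65%.

New unemployment rate ≈ 4.65%.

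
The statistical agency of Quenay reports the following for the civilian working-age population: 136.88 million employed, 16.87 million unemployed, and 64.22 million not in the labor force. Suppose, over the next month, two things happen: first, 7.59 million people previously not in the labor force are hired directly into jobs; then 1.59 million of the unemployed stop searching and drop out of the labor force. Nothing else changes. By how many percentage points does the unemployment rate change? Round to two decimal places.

Initially, labor force = 136.88 + 16.87 = 153.75 million, so u = 16.87/153.75 = 10.97%.
After the first change, employed and labor force both rise by 7.59; unemployed unchanged → E = 144.47, U = 16.87, labor force = 161.34 million.
After the second change, unemployed and labor force both fall by 1.59 → E = 144.47, U = 15.28, labor force = 159.75 million.
New unemployment rate = 15.28 / 159.75 = 9.56%.
Change = 9.56% − 10.97% = −1.41 percentage points.

The unemployment rate changes by −1.41 percentage points.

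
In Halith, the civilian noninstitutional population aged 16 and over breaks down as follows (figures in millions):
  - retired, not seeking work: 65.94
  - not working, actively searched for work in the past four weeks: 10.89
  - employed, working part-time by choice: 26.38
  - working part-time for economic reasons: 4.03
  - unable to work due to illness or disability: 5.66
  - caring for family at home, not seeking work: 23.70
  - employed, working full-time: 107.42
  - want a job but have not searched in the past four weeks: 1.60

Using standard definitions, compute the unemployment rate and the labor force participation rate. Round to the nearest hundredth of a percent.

Employed = 26.38 + 4.03 + 107.42 = 137.83 million (anyone who worked, including part-time for economic reasons, counts as employed).
Unemployed = 10.89 million.
Labor force = 137.83 + 10.89 = 148.72 million.
Not in labor force = 65.94 + 5.66 + 23.70 + 1.60 = 96.90 million (those not working and not actively searching are outside the labor force — including those who want a job but have given up searching).
Civilian working-age population = 148.72 + 96.90 = 245.62 million.
Unemployment rate = 10.89 / 148.72 = 7.32%.
Labor force participation rate = 148.72 / 245.62 = 60.55%.

Unemployment rate ≈ 7.32%; labor force participation rate ≈ 60.55%.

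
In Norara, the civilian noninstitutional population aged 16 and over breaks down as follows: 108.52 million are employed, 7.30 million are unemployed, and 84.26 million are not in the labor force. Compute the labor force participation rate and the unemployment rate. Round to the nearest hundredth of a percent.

Labor force participation rate ≈ 57.89%; unemployment rate ≈ 6.30%.

Labor force = employed + unemployed = 108.52 + 7.30 = 115.82 million.
Working-age population = 115.82 + 84.26 = 200.08 million.
Unemployment rate = 7.30 / 115.82 = 6.30%.
Labor force participation rate = 115.82 / 200.08 = 57.89%.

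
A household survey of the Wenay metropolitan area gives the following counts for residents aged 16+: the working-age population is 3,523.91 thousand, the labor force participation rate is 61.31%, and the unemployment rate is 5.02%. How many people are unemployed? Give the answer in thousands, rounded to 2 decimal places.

Labor force = 0.6131 × 3,523.91 = 2,160.51 thousand.
Unemployed = 0.0502 × 2,160.51 ≈ 108.46 thousand.

About 108.46 thousand are unemployed.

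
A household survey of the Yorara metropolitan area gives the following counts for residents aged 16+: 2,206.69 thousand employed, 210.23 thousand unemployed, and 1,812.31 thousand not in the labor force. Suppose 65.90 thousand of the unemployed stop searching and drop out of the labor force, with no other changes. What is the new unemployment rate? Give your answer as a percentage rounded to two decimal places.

Initially, labor force = 2,206.69 + 210.23 = 2,416.92 thousand, so u = 210.23/2,416.92 = 8.70%.
After the change, unemployed and labor force both fall by 65.90 → E = 2,206.69, U = 144.33, labor force = 2,351.02 thousand.
New unemployment rate = 144.33 / 2,351.02 = 6.14%.

New unemployment rate ≈ 6.14%.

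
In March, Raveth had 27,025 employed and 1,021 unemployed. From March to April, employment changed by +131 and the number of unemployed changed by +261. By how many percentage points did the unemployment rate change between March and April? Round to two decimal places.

The unemployment rate changed by +0.87 percentage points.

March: labor force = 27,025 + 1,021 = 28,046; u = 1,021/28,046 = 3.64%.
April: labor force = 27,156 + 1,282 = 28,438; u = 1,282/28,438 = 4.51%.
Change = 4.51% − 3.64% = +0.87 pp.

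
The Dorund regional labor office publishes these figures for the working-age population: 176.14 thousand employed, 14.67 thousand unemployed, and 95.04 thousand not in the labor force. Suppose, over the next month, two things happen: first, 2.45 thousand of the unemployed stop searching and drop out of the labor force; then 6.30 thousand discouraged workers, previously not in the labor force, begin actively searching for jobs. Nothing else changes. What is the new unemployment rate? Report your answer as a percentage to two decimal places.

Initially, labor force = 176.14 + 14.67 = 190.81 thousand, so u = 14.67/190.81 = 7.69%.
After the first change, unemployed and labor force both fall by 2.45 → E = 176.14, U = 12.22, labor force = 188.36 thousand.
After the second change, unemployed and labor force both rise by 6.30 → E = 176.14, U = 18.52, labor force = 194.66 thousand.
New unemployment rate = 18.52 / 194.66 = 9.51%.

New unemployment rate ≈ 9.51%.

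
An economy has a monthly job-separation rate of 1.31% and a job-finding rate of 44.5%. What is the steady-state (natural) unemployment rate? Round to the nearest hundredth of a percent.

Steady-state unemployment rate ≈ 2.86%.

At steady state the flows balance: s·E = f·U, so U/(E+U) = s/(s+f).
u* = 1.31 / (1.31 + 44.5) = 1.31 / 45.81 = 2.86%.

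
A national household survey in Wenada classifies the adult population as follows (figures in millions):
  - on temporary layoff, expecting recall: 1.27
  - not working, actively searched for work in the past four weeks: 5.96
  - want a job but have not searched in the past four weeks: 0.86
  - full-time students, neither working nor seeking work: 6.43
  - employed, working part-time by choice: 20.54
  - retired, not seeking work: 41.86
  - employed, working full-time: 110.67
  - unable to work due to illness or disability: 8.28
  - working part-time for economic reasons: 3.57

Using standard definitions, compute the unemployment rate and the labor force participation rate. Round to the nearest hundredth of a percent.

Unemployment rate ≈ 5.09%; labor force participation rate ≈ 71.20%.

Employed = 20.54 + 110.67 + 3.57 = 134.78 million (anyone who worked, including part-time for economic reasons, counts as employed).
Unemployed = 1.27 + 5.96 = 7.23 million (jobless and actively searching, or on temporary layoff).
Labor force = 134.78 + 7.23 = 142.01 million.
Not in labor force = 0.86 + 6.43 + 41.86 + 8.28 = 57.43 million (those not working and not actively searching are outside the labor force — including those who want a job but have given up searching).
Civilian working-age population = 142.01 + 57.43 = 199.44 million.
Unemployment rate = 7.23 / 142.01 = 5.09%.
Labor force participation rate = 142.01 / 199.44 = 71.20%.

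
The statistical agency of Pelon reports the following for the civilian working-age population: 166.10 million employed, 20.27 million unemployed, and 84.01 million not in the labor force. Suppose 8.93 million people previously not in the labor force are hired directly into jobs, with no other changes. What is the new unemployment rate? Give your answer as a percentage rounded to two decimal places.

New unemployment rate ≈ 10.38%.

Initially, labor force = 166.10 + 20.27 = 186.37 million, so u = 20.27/186.37 = 10.88%.
After the change, employed and labor force both rise by 8.93; unemployed unchanged → E = 175.03, U = 20.27, labor force = 195.30 million.
New unemployment rate = 20.27 / 195.30 = 10.38%.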